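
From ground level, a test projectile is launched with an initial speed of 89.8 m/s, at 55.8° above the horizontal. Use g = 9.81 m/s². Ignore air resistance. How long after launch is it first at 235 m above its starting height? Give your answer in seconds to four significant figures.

4.503 s

Horizontal component vₓ = 89.80 cos 55.8° = 50.48 m/s; vertical v_y0 = 89.80 sin 55.8° = 74.27 m/s.
Require v_y0 t − ½ g t² = 235, i.e. 4.905 t² − 74.27 t + 235 = 0.
t = [74.27 ± √(74.27² − 2·9.81·235)] / 9.81 = (74.27 ± 30.09) / 9.81, so t = 4.503 s or t = 10.64 s.
The first (ascending) time is 4.503 s.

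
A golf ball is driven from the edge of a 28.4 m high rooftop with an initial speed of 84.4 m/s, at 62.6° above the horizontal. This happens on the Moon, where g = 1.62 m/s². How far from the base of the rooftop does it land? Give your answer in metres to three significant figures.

vₓ = 84.40 cos 62.6° = 38.84 m/s; v_y0 = 84.40 sin 62.6° = 74.93 m/s.
Vertical motion (up positive, ground at y = 0): 0.8100 t² − (74.93) t − 28.4 = 0, so t = (74.93 + √(74.93² + 2·1.62·28.4)) / 1.62 = (74.93 + 75.54) / 1.62 = 92.89 s.
Horizontal distance: R = vₓ t = 38.84 × 92.89 = 3608 m.

3610 m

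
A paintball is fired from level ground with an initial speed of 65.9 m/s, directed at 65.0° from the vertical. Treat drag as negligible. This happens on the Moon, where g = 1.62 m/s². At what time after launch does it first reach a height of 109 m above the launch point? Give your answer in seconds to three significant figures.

4.50 s

vₓ = 65.90 sin 65.0° = 59.73 m/s; v_y0 = 65.90 cos 65.0° = 27.85 m/s.
Require v_y0 t − ½ g t² = 109, i.e. 0.8100 t² − 27.85 t + 109 = 0.
Quadratic formula: t = (27.85 ± √422.49) / 1.62 = (27.85 ± 20.55) / 1.62 → t = 4.504 s or 29.88 s.
The first (ascending) time is 4.504 s.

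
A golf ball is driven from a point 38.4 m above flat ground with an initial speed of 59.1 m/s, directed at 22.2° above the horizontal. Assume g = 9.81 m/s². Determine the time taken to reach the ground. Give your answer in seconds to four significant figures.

5.883 s

Components: vₓ = 59.10 cos 22.2° = 54.72 m/s, v_y0 = 59.10 sin 22.2° = 22.33 m/s.
Vertical motion (up positive, ground at y = 0): 4.905 t² − (22.33) t − 38.4 = 0, so t = (22.33 + √(22.33² + 2·9.81·38.4)) / 9.81 = (22.33 + 35.38) / 9.81 = 5.883 s.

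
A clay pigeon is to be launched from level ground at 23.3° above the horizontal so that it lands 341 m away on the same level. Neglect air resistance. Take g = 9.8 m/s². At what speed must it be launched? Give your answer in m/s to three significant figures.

67.8 m/s

From R = (v₀² / g) sin 2θ: v₀ = √(gR / sin 2θ).
v₀ = √(9.80 × 341 / sin 46.60°) = √(3342 / 0.7266) = √4599.4 = 67.82 m/s.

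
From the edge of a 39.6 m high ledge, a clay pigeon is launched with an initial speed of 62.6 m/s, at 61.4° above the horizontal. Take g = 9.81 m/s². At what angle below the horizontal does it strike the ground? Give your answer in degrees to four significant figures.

64.07°

vₓ = 62.60 cos 61.4° = 29.97 m/s; v_y0 = 62.60 sin 61.4° = 54.96 m/s.
With up positive and y = 0 at the ground: y(t) = 39.6 + (54.96) t − 4.905 t². Setting y = 0 and taking the positive root: t = [54.96 + √(54.96² + 2·9.81·39.6)] / 9.81 = (54.96 + 61.63) / 9.81 = 11.88 s.
At impact: v_y = v_y0 − g t = −61.63 m/s; vₓ = 29.97 m/s.
Angle below horizontal: arctan(|v_y|/vₓ) = arctan(61.63/29.97) = 64.07°.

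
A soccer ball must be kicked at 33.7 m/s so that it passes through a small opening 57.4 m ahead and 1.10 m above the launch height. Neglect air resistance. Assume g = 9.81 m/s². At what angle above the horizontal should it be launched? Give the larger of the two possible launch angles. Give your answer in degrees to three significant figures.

Trajectory: y = x tanθ − g x² (1 + tan²θ)/(2v₀²). With x = 57.4, y = 1.10, v₀ = 33.7, g = 9.81:
14.23 tan²θ − 57.4 tanθ + (15.33) = 0.
tanθ = [57.4 ± √(57.4² − 4 × 14.23 × (15.33))] / (2 × 14.23) = (57.4 ± 49.22) / 28.46, giving tanθ = 0.2876 or 3.746.
θ = 16.04° or 75.05°; the larger is 75.05°.

75.1°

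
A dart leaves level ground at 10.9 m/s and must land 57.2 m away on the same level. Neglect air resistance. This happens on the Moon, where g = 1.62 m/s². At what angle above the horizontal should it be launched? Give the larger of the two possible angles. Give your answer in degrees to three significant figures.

R = v₀² sin 2θ / g gives sin 2θ = gR/v₀² = 1.62·57.2/10.9² = 0.7799.
2θ = 51.25° or 180° − 51.25° = 128.7°, so θ = 25.63° or 64.37°.
The larger angle is 64.37°.

64.4°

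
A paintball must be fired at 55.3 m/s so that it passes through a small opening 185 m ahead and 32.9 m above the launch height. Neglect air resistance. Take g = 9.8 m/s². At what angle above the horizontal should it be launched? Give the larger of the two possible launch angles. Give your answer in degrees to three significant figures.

Trajectory: y = x tanθ − g x² (1 + tan²θ)/(2v₀²). With x = 185, y = 32.9, v₀ = 55.3, g = 9.80:
54.84 tan²θ − 185 tanθ + (87.74) = 0.
tanθ = [185 ± √(185² − 4 × 54.84 × (87.74))] / (2 × 54.84) = (185 ± 122.4) / 109.7, giving tanθ = 0.5709 or 2.803.
θ = 29.72° or 70.36°; the larger is 70.36°.

70.4°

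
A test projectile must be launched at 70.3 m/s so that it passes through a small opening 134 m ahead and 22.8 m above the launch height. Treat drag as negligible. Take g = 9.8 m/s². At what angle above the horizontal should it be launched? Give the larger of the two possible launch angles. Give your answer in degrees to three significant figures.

Trajectory: y = x tanθ − g x² (1 + tan²θ)/(2v₀²). With x = 134, y = 22.8, v₀ = 70.3, g = 9.80:
17.80 tan²θ − 134 tanθ + (40.60) = 0.
tanθ = [134 ± √(134² − 4 × 17.80 × (40.60))] / (2 × 17.80) = (134 ± 122.7) / 35.61, giving tanθ = 0.3163 or 7.210.
θ = 17.55° or 82.10°; the larger is 82.10°.

82.1°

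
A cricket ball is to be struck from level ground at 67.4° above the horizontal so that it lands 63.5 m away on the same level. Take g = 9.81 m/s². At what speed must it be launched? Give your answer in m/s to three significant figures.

29.6 m/s

Level-ground range: R = v₀² sin(2θ)/g, so v₀ = √(gR / sin 2θ).
v₀ = √(9.81 × 63.5 / sin 134.8°) = √(622.9 / 0.7096) = √877.90 = 29.63 m/s.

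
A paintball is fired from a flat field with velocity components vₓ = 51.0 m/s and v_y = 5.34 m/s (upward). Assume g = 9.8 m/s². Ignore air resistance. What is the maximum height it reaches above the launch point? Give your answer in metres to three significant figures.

Maximum height: H = v_y0² / (2g) = 5.340² / (2 × 9.80) = 1.455 m.

1.45 m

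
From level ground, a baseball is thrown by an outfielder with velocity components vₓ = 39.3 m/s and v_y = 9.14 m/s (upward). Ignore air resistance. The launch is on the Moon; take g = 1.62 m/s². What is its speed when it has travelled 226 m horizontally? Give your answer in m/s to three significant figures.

x = vₓ t ⇒ t = 226/39.30 = 5.751 s.
Vertical velocity there: v_y = v_y0 − g t = 9.140 − 1.62 × 5.751 = −0.1760 m/s.
Speed: √(vₓ² + v_y²) = √(39.30² + 0.1760²) = 39.30 m/s.

39.3 m/s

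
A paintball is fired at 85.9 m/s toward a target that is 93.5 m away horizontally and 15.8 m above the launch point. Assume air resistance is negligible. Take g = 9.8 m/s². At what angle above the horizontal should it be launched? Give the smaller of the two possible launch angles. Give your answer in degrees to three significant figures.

Trajectory: y = x tanθ − g x² (1 + tan²θ)/(2v₀²). With x = 93.5, y = 15.8, v₀ = 85.9, g = 9.80:
5.805 tan²θ − 93.5 tanθ + (21.61) = 0.
tanθ = [93.5 ± √(93.5² − 4 × 5.805 × (21.61))] / (2 × 5.805) = (93.5 ± 90.78) / 11.61, giving tanθ = 0.2345 or 15.87.
θ = 13.20° or 86.39°; the smaller is 13.20°.

13.2°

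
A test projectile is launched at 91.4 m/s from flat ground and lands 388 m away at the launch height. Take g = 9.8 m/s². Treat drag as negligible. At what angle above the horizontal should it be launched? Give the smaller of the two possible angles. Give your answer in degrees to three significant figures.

Level-ground range R = v₀² sin(2θ)/g ⇒ sin(2θ) = gR/v₀² = 9.80 × 388 / 91.4² = 0.4552.
2θ = 27.08° or 180° − 27.08° = 152.9°, so θ = 13.54° or 76.46°.
The smaller angle is 13.54°.

13.5°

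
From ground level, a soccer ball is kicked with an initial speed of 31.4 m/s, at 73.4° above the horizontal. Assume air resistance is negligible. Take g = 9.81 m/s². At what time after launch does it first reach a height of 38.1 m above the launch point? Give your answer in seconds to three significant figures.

vₓ = 31.40 cos 73.4° = 8.971 m/s; v_y0 = 31.40 sin 73.4° = 30.09 m/s.
Require v_y0 t − ½ g t² = 38.1, i.e. 4.905 t² − 30.09 t + 38.1 = 0.
t = [30.09 ± √(30.09² − 2·9.81·38.1)] / 9.81 = (30.09 ± 12.57) / 9.81, so t = 1.786 s or t = 4.349 s.
The first (ascending) time is 1.786 s.

1.79 s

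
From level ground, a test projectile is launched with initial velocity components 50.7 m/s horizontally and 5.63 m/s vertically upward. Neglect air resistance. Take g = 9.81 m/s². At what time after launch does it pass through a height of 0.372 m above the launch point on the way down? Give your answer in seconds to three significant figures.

1.08 s

Set y = v_y0 t − ½ g t² = 0.372: 4.905 t² − 5.630 t + 0.372 = 0.
t = [5.630 ± √(5.630² − 2·9.81·0.372)] / 9.81 = (5.630 ± 4.939) / 9.81, so t = 0.07039 s or t = 1.077 s.
The descending-branch root is 1.077 s.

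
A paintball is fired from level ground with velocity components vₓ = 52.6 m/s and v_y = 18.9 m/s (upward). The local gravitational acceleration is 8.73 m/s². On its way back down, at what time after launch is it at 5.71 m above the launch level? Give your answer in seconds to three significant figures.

4.00 s

Require v_y0 t − ½ g t² = 5.71, i.e. 4.365 t² − 18.90 t + 5.71 = 0.
Quadratic formula: t = (18.90 ± √257.51) / 8.73 = (18.90 ± 16.05) / 8.73 → t = 0.3268 s or 4.003 s.
The descending-branch root is 4.003 s.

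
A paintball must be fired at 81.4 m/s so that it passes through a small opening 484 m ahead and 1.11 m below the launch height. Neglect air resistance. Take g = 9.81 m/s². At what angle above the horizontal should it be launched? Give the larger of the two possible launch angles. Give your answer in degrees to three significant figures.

Trajectory: y = x tanθ − g x² (1 + tan²θ)/(2v₀²). With x = 484, y = −1.11, v₀ = 81.4, g = 9.81:
173.4 tan²θ − 484 tanθ + (172.3) = 0.
tanθ = [484 ± √(484² − 4 × 173.4 × (172.3))] / (2 × 173.4) = (484 ± 338.7) / 346.8, giving tanθ = 0.4189 or 2.372.
θ = 22.73° or 67.14°; the larger is 67.14°.

67.1°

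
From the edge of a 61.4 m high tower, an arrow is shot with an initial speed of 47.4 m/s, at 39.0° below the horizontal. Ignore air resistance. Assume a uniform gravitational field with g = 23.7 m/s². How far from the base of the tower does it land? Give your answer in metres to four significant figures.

49.45 m

Horizontal component vₓ = 47.40 cos 39.0° = 36.84 m/s; vertical v_y0 = −29.83 m/s (downward).
Vertical motion (up positive, ground at y = 0): 11.85 t² − (−29.83) t − 61.4 = 0, so t = (−29.83 + √(29.83² + 2·23.7·61.4)) / 23.7 = (−29.83 + 61.65) / 23.7 = 1.342 s.
Horizontal distance: R = vₓ t = 36.84 × 1.342 = 49.45 m.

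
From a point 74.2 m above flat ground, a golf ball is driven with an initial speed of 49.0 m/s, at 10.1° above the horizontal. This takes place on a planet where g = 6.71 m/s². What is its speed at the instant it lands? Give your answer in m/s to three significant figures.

Resolve: vₓ = 49.00 cos 10.1° = 48.24 m/s and v_y0 = 49.00 sin 10.1° = 8.593 m/s.
The projectile lands when y = 74.2 + (8.593) t − ½·6.71·t² = 0. Positive root: t = (8.593 + √(8.593² + 2·6.71·74.2)) / 6.71 = (8.593 + 32.70) / 6.71 = 6.155 s.
Vertical velocity at impact: v_y = v_y0 − g t = 8.593 − 6.71 × 6.155 = −32.70 m/s.
Speed: |v| = √(vₓ² + v_y²) = √(48.24² + 32.70²) = 58.28 m/s.

58.3 m/s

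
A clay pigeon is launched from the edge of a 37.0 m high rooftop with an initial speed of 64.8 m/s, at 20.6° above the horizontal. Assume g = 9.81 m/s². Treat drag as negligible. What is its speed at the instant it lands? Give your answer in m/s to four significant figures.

vₓ = 64.80 cos 20.6° = 60.66 m/s; v_y0 = 64.80 sin 20.6° = 22.80 m/s.
With up positive and y = 0 at the ground: y(t) = 37.0 + (22.80) t − 4.905 t². Setting y = 0 and taking the positive root: t = [22.80 + √(22.80² + 2·9.81·37.0)] / 9.81 = (22.80 + 35.30) / 9.81 = 5.922 s.
Vertical velocity at impact: v_y = v_y0 − g t = 22.80 − 9.81 × 5.922 = −35.30 m/s.
Speed: |v| = √(vₓ² + v_y²) = √(60.66² + 35.30²) = 70.18 m/s.

70.18 m/s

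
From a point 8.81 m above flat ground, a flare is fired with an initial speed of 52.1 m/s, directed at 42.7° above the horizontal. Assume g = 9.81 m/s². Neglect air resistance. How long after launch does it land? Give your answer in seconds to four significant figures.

7.445 s

Components: vₓ = 52.10 cos 42.7° = 38.29 m/s, v_y0 = 52.10 sin 42.7° = 35.33 m/s.
Vertical motion (up positive, ground at y = 0): 4.905 t² − (35.33) t − 8.81 = 0, so t = (35.33 + √(35.33² + 2·9.81·8.81)) / 9.81 = (35.33 + 37.70) / 9.81 = 7.445 s.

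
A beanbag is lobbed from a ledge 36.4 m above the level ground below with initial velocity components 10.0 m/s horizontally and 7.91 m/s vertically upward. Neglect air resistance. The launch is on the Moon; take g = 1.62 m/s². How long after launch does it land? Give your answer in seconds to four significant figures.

13.18 s

Vertical motion (up positive, ground at y = 0): 0.8100 t² − (7.910) t − 36.4 = 0, so t = (7.910 + √(7.910² + 2·1.62·36.4)) / 1.62 = (7.910 + 13.44) / 1.62 = 13.18 s.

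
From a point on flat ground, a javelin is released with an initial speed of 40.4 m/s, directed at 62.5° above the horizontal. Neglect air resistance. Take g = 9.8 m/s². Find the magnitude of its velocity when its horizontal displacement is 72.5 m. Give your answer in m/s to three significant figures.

Resolve: vₓ = 40.40 cos 62.5° = 18.65 m/s and v_y0 = 40.40 sin 62.5° = 35.84 m/s.
x = vₓ t ⇒ t = 72.5/18.65 = 3.886 s.
Vertical velocity there: v_y = v_y0 − g t = 35.84 − 9.80 × 3.886 = −2.252 m/s.
Speed: √(vₓ² + v_y²) = √(18.65² + 2.252²) = 18.79 m/s.

18.8 m/s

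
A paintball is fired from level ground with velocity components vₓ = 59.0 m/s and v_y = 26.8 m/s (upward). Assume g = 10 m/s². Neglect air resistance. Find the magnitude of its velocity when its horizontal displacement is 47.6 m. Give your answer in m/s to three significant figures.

At x = 47.6 m, t = x/vₓ = 47.6/59.00 = 0.8068 s.
Vertical velocity there: v_y = v_y0 − g t = 26.80 − 10.0 × 0.8068 = 18.73 m/s.
Speed: √(vₓ² + v_y²) = √(59.00² + 18.73²) = 61.90 m/s.

61.9 m/s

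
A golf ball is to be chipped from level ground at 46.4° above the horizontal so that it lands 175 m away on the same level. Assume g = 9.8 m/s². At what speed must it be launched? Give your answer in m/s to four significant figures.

41.44 m/s

From R = (v₀² / g) sin 2θ: v₀ = √(gR / sin 2θ).
v₀ = √(9.80 × 175 / sin 92.80°) = √(1715 / 0.9988) = √1717.0 = 41.44 m/s.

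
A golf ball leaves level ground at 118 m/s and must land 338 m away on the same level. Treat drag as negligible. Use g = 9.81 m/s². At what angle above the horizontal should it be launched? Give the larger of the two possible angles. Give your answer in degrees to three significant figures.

From R = (v₀²/g) sin 2θ: sin 2θ = 9.81 × 338 / 13924 = 0.2381.
2θ = 13.78° or 180° − 13.78° = 166.2°, so θ = 6.888° or 83.11°.
The larger angle is 83.11°.

83.1°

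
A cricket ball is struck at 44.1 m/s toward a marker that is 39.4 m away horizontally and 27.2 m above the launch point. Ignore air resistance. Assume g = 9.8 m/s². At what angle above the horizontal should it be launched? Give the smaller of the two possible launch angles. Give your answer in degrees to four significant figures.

Trajectory: y = x tanθ − g x² (1 + tan²θ)/(2v₀²). With x = 39.4, y = 27.2, v₀ = 44.1, g = 9.80:
3.911 tan²θ − 39.4 tanθ + (31.11) = 0.
tanθ = [39.4 ± √(39.4² − 4 × 3.911 × (31.11))] / (2 × 3.911) = (39.4 ± 32.64) / 7.822, giving tanθ = 0.8637 or 9.210.
θ = 40.82° or 83.80°; the smaller is 40.82°.

40.82°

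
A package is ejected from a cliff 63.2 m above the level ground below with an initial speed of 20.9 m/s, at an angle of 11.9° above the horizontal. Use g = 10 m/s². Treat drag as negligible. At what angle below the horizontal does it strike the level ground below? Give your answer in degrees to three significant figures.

Components: vₓ = 20.90 cos 11.9° = 20.45 m/s, v_y0 = 20.90 sin 11.9° = 4.310 m/s.
The projectile lands when y = 63.2 + (4.310) t − ½·10.0·t² = 0. Positive root: t = (4.310 + √(4.310² + 2·10.0·63.2)) / 10.0 = (4.310 + 35.81) / 10.0 = 4.012 s.
At impact: v_y = v_y0 − g t = −35.81 m/s; vₓ = 20.45 m/s.
Angle below horizontal: arctan(|v_y|/vₓ) = arctan(35.81/20.45) = 60.27°.

60.3°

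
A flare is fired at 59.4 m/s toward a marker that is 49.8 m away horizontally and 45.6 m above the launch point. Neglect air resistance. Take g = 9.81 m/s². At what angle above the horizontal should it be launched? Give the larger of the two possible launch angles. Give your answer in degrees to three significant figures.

85.7°

Trajectory: y = x tanθ − g x² (1 + tan²θ)/(2v₀²). With x = 49.8, y = 45.6, v₀ = 59.4, g = 9.81:
3.448 tan²θ − 49.8 tanθ + (49.05) = 0.
tanθ = [49.8 ± √(49.8² − 4 × 3.448 × (49.05))] / (2 × 3.448) = (49.8 ± 42.47) / 6.895, giving tanθ = 1.063 or 13.38.
θ = 46.75° or 85.73°; the larger is 85.73°.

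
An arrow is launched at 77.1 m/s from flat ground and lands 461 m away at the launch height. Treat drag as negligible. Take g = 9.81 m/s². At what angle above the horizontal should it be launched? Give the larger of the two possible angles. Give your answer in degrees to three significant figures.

65.2°

Level-ground range R = v₀² sin(2θ)/g ⇒ sin(2θ) = gR/v₀² = 9.81 × 461 / 77.1² = 0.7608.
2θ = 49.53° or 180° − 49.53° = 130.5°, so θ = 24.77° or 65.23°.
The larger angle is 65.23°.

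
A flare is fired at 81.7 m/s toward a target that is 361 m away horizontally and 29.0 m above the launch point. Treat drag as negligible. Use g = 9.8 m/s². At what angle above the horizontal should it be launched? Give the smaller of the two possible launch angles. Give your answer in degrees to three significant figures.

Trajectory: y = x tanθ − g x² (1 + tan²θ)/(2v₀²). With x = 361, y = 29.0, v₀ = 81.7, g = 9.80:
95.67 tan²θ − 361 tanθ + (124.7) = 0.
tanθ = [361 ± √(361² − 4 × 95.67 × (124.7))] / (2 × 95.67) = (361 ± 287.4) / 191.3, giving tanθ = 0.3845 or 3.389.
θ = 21.03° or 73.56°; the smaller is 21.03°.

21.0°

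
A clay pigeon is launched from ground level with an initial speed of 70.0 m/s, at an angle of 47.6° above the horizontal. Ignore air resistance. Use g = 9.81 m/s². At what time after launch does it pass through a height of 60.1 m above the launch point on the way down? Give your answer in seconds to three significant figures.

9.21 s

Horizontal component vₓ = 70.00 cos 47.6° = 47.20 m/s; vertical v_y0 = 70.00 sin 47.6° = 51.69 m/s.
Require v_y0 t − ½ g t² = 60.1, i.e. 4.905 t² − 51.69 t + 60.1 = 0.
t = [51.69 ± √(51.69² − 2·9.81·60.1)] / 9.81 = (51.69 ± 38.64) / 9.81, so t = 1.331 s or t = 9.208 s.
The descending-branch root is 9.208 s.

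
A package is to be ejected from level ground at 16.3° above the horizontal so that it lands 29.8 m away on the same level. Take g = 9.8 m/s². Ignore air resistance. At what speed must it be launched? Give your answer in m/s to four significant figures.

23.28 m/s

Level-ground range: R = v₀² sin(2θ)/g, so v₀ = √(gR / sin 2θ).
v₀ = √(9.80 × 29.8 / sin 32.60°) = √(292.0 / 0.5388) = √542.05 = 23.28 m/s.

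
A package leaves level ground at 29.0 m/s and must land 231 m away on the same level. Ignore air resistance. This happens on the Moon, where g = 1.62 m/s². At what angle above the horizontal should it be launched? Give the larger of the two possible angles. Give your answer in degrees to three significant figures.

76.8°

From R = (v₀²/g) sin 2θ: sin 2θ = 1.62 × 231 / 841.00 = 0.4450.
2θ = 26.42° or 180° − 26.42° = 153.6°, so θ = 13.21° or 76.79°.
The larger angle is 76.79°.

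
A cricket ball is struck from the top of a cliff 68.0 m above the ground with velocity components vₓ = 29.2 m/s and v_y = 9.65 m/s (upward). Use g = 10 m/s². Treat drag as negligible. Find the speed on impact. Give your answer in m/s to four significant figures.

48.02 m/s

The projectile lands when y = 68.0 + (9.650) t − ½·10.0·t² = 0. Positive root: t = (9.650 + √(9.650² + 2·10.0·68.0)) / 10.0 = (9.650 + 38.12) / 10.0 = 4.777 s.
Vertical velocity at impact: v_y = v_y0 − g t = 9.650 − 10.0 × 4.777 = −38.12 m/s.
Speed: |v| = √(vₓ² + v_y²) = √(29.20² + 38.12²) = 48.02 m/s.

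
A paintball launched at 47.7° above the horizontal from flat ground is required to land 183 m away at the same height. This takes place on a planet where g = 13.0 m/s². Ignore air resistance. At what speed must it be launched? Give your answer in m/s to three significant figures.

On level ground R = v₀² sin 2θ / g ⇒ v₀ = √(gR / sin 2θ).
v₀ = √(13.0 × 183 / sin 95.40°) = √(2379 / 0.9956) = √2389.6 = 48.88 m/s.

48.9 m/s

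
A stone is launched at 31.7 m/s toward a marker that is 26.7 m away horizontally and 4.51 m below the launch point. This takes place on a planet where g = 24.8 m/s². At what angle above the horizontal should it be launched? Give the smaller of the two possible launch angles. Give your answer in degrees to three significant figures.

Trajectory: y = x tanθ − g x² (1 + tan²θ)/(2v₀²). With x = 26.7, y = −4.51, v₀ = 31.7, g = 24.8:
8.797 tan²θ − 26.7 tanθ + (4.287) = 0.
tanθ = [26.7 ± √(26.7² − 4 × 8.797 × (4.287))] / (2 × 8.797) = (26.7 ± 23.71) / 17.59, giving tanθ = 0.1701 or 2.865.
θ = 9.653° or 70.76°; the smaller is 9.653°.

9.65°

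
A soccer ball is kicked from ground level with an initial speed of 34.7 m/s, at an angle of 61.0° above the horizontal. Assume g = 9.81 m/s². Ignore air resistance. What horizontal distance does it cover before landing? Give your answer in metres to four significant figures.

104.1 m

vₓ = 34.70 cos 61.0° = 16.82 m/s; v_y0 = 34.70 sin 61.0° = 30.35 m/s.
Flight time T = 2 v_y0 / g = 6.187 s.
Horizontal distance R = vₓ T = 16.82 × 6.187 = 104.1 m.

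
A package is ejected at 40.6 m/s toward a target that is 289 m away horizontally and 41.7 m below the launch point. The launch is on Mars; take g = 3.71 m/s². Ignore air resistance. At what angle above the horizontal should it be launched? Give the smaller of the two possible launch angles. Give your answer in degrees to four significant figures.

Trajectory: y = x tanθ − g x² (1 + tan²θ)/(2v₀²). With x = 289, y = −41.7, v₀ = 40.6, g = 3.71:
93.99 tan²θ − 289 tanθ + (52.29) = 0.
tanθ = [289 ± √(289² − 4 × 93.99 × (52.29))] / (2 × 93.99) = (289 ± 252.7) / 188.0, giving tanθ = 0.1931 or 2.882.
θ = 10.93° or 70.86°; the smaller is 10.93°.

10.93°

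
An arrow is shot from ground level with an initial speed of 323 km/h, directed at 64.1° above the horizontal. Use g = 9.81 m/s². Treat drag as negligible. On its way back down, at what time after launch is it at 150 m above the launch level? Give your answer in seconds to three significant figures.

14.3 s

Convert: 323 km/h = 323/3.6 = 89.72 m/s.
Resolve: vₓ = 89.72 cos 64.1° = 39.19 m/s and v_y0 = 89.72 sin 64.1° = 80.71 m/s.
Height y(t) = 80.71 t − 4.905 t² = 150 gives 4.905 t² − 80.71 t + 150 = 0.
Quadratic formula: t = (80.71 ± √3571.2) / 9.81 = (80.71 ± 59.76) / 9.81 → t = 2.136 s or 14.32 s.
The descending-branch root is 14.32 s.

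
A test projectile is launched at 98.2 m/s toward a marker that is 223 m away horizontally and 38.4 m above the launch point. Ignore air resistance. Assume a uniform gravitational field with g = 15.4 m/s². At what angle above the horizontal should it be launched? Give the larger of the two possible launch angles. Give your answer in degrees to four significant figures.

79.20°

Trajectory: y = x tanθ − g x² (1 + tan²θ)/(2v₀²). With x = 223, y = 38.4, v₀ = 98.2, g = 15.4:
39.71 tan²θ − 223 tanθ + (78.11) = 0.
tanθ = [223 ± √(223² − 4 × 39.71 × (78.11))] / (2 × 39.71) = (223 ± 193.2) / 79.42, giving tanθ = 0.3753 or 5.241.
θ = 20.57° or 79.20°; the larger is 79.20°.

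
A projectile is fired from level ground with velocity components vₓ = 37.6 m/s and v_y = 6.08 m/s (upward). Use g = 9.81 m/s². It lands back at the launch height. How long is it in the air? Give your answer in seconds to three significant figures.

It returns to y = 0 when t = 2 v_y0 / g = 2(6.080)/9.81 = 1.240 s.

1.24 s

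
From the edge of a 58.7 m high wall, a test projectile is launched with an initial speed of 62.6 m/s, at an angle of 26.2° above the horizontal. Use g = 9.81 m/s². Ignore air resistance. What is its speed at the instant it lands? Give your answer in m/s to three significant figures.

Components: vₓ = 62.60 cos 26.2° = 56.17 m/s, v_y0 = 62.60 sin 26.2° = 27.64 m/s.
The projectile lands when y = 58.7 + (27.64) t − ½·9.81·t² = 0. Positive root: t = (27.64 + √(27.64² + 2·9.81·58.7)) / 9.81 = (27.64 + 43.77) / 9.81 = 7.279 s.
Vertical velocity at impact: v_y = v_y0 − g t = 27.64 − 9.81 × 7.279 = −43.77 m/s.
Speed: |v| = √(vₓ² + v_y²) = √(56.17² + 43.77²) = 71.21 m/s.

71.2 m/s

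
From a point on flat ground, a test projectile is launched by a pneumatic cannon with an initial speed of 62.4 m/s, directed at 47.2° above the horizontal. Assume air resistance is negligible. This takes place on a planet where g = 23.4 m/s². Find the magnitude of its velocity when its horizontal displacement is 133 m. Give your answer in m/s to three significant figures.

50.6 m/s

Horizontal component vₓ = 62.40 cos 47.2° = 42.40 m/s; vertical v_y0 = 62.40 sin 47.2° = 45.78 m/s.
At x = 133 m, t = x/vₓ = 133/42.40 = 3.137 s.
Vertical velocity there: v_y = v_y0 − g t = 45.78 − 23.4 × 3.137 = −27.62 m/s.
Speed: √(vₓ² + v_y²) = √(42.40² + 27.62²) = 50.60 m/s.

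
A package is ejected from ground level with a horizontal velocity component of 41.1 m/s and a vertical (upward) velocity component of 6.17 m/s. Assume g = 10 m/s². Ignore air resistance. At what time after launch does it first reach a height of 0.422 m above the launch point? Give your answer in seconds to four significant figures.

0.07268 s

Require v_y0 t − ½ g t² = 0.422, i.e. 5.000 t² − 6.170 t + 0.422 = 0.
Quadratic formula: t = (6.170 ± √29.629) / 10.0 = (6.170 ± 5.443) / 10.0 → t = 0.07268 s or 1.161 s.
The first (ascending) time is 0.07268 s.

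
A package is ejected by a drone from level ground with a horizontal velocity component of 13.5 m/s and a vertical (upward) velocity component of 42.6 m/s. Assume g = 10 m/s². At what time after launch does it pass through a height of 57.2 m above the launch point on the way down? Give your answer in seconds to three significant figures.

Height y(t) = 42.60 t − 5.000 t² = 57.2 gives 5.000 t² − 42.60 t + 57.2 = 0.
Quadratic formula: t = (42.60 ± √670.76) / 10.0 = (42.60 ± 25.90) / 10.0 → t = 1.670 s or 6.850 s.
The descending-branch root is 6.850 s.

6.85 s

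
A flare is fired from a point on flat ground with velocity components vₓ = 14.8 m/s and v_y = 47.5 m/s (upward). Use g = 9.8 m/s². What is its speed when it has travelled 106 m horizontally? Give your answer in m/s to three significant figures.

27.1 m/s

Time to reach x = 106 m: t = x/vₓ = 106/14.80 = 7.162 s.
Vertical velocity there: v_y = v_y0 − g t = 47.50 − 9.80 × 7.162 = −22.69 m/s.
Speed: √(vₓ² + v_y²) = √(14.80² + 22.69²) = 27.09 m/s.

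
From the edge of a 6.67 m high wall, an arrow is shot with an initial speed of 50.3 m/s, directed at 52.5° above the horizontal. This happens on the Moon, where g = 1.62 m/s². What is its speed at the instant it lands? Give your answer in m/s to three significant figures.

50.5 m/s

Components: vₓ = 50.30 cos 52.5° = 30.62 m/s, v_y0 = 50.30 sin 52.5° = 39.91 m/s.
Vertical motion (up positive, ground at y = 0): 0.8100 t² − (39.91) t − 6.67 = 0, so t = (39.91 + √(39.91² + 2·1.62·6.67)) / 1.62 = (39.91 + 40.18) / 1.62 = 49.43 s.
Vertical velocity at impact: v_y = v_y0 − g t = 39.91 − 1.62 × 49.43 = −40.18 m/s.
Speed: |v| = √(vₓ² + v_y²) = √(30.62² + 40.18²) = 50.51 m/s.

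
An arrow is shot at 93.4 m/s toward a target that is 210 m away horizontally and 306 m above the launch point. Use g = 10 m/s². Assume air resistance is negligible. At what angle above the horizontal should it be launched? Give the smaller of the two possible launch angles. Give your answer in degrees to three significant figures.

64.7°

Trajectory: y = x tanθ − g x² (1 + tan²θ)/(2v₀²). With x = 210, y = 306, v₀ = 93.4, g = 10.0:
25.28 tan²θ − 210 tanθ + (331.3) = 0.
tanθ = [210 ± √(210² − 4 × 25.28 × (331.3))] / (2 × 25.28) = (210 ± 103.0) / 50.55, giving tanθ = 2.117 or 6.191.
θ = 64.71° or 80.82°; the smaller is 64.71°.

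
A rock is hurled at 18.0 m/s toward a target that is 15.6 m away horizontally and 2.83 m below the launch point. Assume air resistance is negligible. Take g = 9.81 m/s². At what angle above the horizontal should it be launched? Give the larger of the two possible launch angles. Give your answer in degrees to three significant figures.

Trajectory: y = x tanθ − g x² (1 + tan²θ)/(2v₀²). With x = 15.6, y = −2.83, v₀ = 18.0, g = 9.81:
3.684 tan²θ − 15.6 tanθ + (0.8542) = 0.
tanθ = [15.6 ± √(15.6² − 4 × 3.684 × (0.8542))] / (2 × 3.684) = (15.6 ± 15.19) / 7.368, giving tanθ = 0.05548 or 4.179.
θ = 3.176° or 76.54°; the larger is 76.54°.

76.5°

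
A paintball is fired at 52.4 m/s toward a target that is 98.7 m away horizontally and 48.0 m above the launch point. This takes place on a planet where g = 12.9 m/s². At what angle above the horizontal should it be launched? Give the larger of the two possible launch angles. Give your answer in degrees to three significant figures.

73.6°

Trajectory: y = x tanθ − g x² (1 + tan²θ)/(2v₀²). With x = 98.7, y = 48.0, v₀ = 52.4, g = 12.9:
22.88 tan²θ − 98.7 tanθ + (70.88) = 0.
tanθ = [98.7 ± √(98.7² − 4 × 22.88 × (70.88))] / (2 × 22.88) = (98.7 ± 57.04) / 45.77, giving tanθ = 0.9103 or 3.403.
θ = 42.31° or 73.62°; the larger is 73.62°.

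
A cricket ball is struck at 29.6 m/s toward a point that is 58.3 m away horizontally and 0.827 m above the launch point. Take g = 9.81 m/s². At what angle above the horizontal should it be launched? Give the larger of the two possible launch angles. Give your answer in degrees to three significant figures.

Trajectory: y = x tanθ − g x² (1 + tan²θ)/(2v₀²). With x = 58.3, y = 0.827, v₀ = 29.6, g = 9.81:
19.03 tan²θ − 58.3 tanθ + (19.85) = 0.
tanθ = [58.3 ± √(58.3² − 4 × 19.03 × (19.85))] / (2 × 19.03) = (58.3 ± 43.45) / 38.06, giving tanθ = 0.3903 or 2.674.
θ = 21.32° or 69.49°; the larger is 69.49°.

69.5°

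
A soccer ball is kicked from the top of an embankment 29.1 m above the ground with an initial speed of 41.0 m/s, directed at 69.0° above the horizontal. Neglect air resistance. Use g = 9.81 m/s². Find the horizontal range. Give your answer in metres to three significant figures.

125 m

Components: vₓ = 41.00 cos 69.0° = 14.69 m/s, v_y0 = 41.00 sin 69.0° = 38.28 m/s.
Vertical motion (up positive, ground at y = 0): 4.905 t² − (38.28) t − 29.1 = 0, so t = (38.28 + √(38.28² + 2·9.81·29.1)) / 9.81 = (38.28 + 45.12) / 9.81 = 8.501 s.
Horizontal distance: R = vₓ t = 14.69 × 8.501 = 124.9 m.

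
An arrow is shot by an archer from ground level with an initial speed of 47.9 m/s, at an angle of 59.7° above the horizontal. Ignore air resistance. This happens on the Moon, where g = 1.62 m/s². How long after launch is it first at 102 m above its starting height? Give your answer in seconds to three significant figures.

2.60 s

Components: vₓ = 47.90 cos 59.7° = 24.17 m/s, v_y0 = 47.90 sin 59.7° = 41.36 m/s.
Height y(t) = 41.36 t − 0.8100 t² = 102 gives 0.8100 t² − 41.36 t + 102 = 0.
Quadratic formula: t = (41.36 ± √1379.9) / 1.62 = (41.36 ± 37.15) / 1.62 → t = 2.599 s or 48.46 s.
The first (ascending) time is 2.599 s.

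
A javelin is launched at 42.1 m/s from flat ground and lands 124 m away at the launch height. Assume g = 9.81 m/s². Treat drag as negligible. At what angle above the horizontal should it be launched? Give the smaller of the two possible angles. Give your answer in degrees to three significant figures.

Level-ground range R = v₀² sin(2θ)/g ⇒ sin(2θ) = gR/v₀² = 9.81 × 124 / 42.1² = 0.6863.
2θ = 43.34° or 180° − 43.34° = 136.7°, so θ = 21.67° or 68.33°.
The smaller angle is 21.67°.

21.7°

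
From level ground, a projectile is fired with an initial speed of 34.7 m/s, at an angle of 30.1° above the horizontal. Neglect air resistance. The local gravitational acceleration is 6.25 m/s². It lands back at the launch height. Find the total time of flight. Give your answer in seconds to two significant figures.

Horizontal component vₓ = 34.70 cos 30.1° = 30.02 m/s; vertical v_y0 = 34.70 sin 30.1° = 17.40 m/s.
Landing at launch height ⇒ T = 2 v_y0 / g = 2 × 17.40 / 6.25 = 5.569 s.

5.6 s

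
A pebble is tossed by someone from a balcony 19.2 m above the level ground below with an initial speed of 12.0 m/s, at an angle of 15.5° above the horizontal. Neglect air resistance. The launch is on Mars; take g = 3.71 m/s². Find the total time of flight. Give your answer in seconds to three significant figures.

Horizontal component vₓ = 12.00 cos 15.5° = 11.56 m/s; vertical v_y0 = 12.00 sin 15.5° = 3.207 m/s.
Vertical motion (up positive, ground at y = 0): 1.855 t² − (3.207) t − 19.2 = 0, so t = (3.207 + √(3.207² + 2·3.71·19.2)) / 3.71 = (3.207 + 12.36) / 3.71 = 4.196 s.

4.20 s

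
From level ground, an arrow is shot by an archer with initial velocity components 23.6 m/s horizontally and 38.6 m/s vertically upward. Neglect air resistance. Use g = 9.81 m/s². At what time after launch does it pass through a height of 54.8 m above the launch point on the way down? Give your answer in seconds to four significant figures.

Require v_y0 t − ½ g t² = 54.8, i.e. 4.905 t² − 38.60 t + 54.8 = 0.
t = [38.60 ± √(38.60² − 2·9.81·54.8)] / 9.81 = (38.60 ± 20.37) / 9.81, so t = 1.859 s or t = 6.011 s.
The descending-branch root is 6.011 s.

6.011 s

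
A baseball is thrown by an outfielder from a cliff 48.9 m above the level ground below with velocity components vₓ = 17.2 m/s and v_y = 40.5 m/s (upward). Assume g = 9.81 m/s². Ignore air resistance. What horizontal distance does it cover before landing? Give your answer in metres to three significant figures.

160 m

Vertical motion (up positive, ground at y = 0): 4.905 t² − (40.50) t − 48.9 = 0, so t = (40.50 + √(40.50² + 2·9.81·48.9)) / 9.81 = (40.50 + 50.99) / 9.81 = 9.326 s.
Horizontal distance: R = vₓ t = 17.20 × 9.326 = 160.4 m.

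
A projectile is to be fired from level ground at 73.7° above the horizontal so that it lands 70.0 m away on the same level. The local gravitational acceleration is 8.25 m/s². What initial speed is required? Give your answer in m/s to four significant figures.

32.74 m/s

On level ground R = v₀² sin 2θ / g ⇒ v₀ = √(gR / sin 2θ).
v₀ = √(8.25 × 70.0 / sin 147.4°) = √(577.5 / 0.5388) = √1071.9 = 32.74 m/s.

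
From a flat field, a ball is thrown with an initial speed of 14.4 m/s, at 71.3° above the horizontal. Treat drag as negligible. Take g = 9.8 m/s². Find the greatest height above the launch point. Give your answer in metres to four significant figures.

Horizontal component vₓ = 14.40 cos 71.3° = 4.617 m/s; vertical v_y0 = 14.40 sin 71.3° = 13.64 m/s.
Maximum height: H = v_y0² / (2g) = 13.64² / (2 × 9.80) = 9.492 m.

9.492 m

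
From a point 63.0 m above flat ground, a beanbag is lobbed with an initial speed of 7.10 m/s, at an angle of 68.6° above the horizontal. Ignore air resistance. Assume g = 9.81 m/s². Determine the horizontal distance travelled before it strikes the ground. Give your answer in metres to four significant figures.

Resolve: vₓ = 7.100 cos 68.6° = 2.591 m/s and v_y0 = 7.100 sin 68.6° = 6.610 m/s.
Vertical motion (up positive, ground at y = 0): 4.905 t² − (6.610) t − 63.0 = 0, so t = (6.610 + √(6.610² + 2·9.81·63.0)) / 9.81 = (6.610 + 35.77) / 9.81 = 4.321 s.
Horizontal distance: R = vₓ t = 2.591 × 4.321 = 11.19 m.

11.19 m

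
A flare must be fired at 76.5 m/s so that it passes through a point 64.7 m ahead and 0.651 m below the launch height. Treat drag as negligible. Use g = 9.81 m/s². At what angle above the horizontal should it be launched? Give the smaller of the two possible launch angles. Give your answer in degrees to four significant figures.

Trajectory: y = x tanθ − g x² (1 + tan²θ)/(2v₀²). With x = 64.7, y = −0.651, v₀ = 76.5, g = 9.81:
3.509 tan²θ − 64.7 tanθ + (2.858) = 0.
tanθ = [64.7 ± √(64.7² − 4 × 3.509 × (2.858))] / (2 × 3.509) = (64.7 ± 64.39) / 7.017, giving tanθ = 0.04427 or 18.40.
θ = 2.535° or 86.89°; the smaller is 2.535°.

2.535°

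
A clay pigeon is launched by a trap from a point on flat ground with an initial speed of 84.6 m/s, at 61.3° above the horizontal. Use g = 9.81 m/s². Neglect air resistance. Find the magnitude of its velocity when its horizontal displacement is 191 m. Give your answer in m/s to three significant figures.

Components: vₓ = 84.60 cos 61.3° = 40.63 m/s, v_y0 = 84.60 sin 61.3° = 74.21 m/s.
x = vₓ t ⇒ t = 191/40.63 = 4.701 s.
Vertical velocity there: v_y = v_y0 − g t = 74.21 − 9.81 × 4.701 = 28.09 m/s.
Speed: √(vₓ² + v_y²) = √(40.63² + 28.09²) = 49.39 m/s.

49.4 m/s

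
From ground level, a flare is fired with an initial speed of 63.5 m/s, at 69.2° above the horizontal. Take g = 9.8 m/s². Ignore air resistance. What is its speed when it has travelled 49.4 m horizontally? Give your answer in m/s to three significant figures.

44.1 m/s

vₓ = 63.50 cos 69.2° = 22.55 m/s; v_y0 = 63.50 sin 69.2° = 59.36 m/s.
Time to reach x = 49.4 m: t = x/vₓ = 49.4/22.55 = 2.191 s.
Vertical velocity there: v_y = v_y0 − g t = 59.36 − 9.80 × 2.191 = 37.89 m/s.
Speed: √(vₓ² + v_y²) = √(22.55² + 37.89²) = 44.09 m/s.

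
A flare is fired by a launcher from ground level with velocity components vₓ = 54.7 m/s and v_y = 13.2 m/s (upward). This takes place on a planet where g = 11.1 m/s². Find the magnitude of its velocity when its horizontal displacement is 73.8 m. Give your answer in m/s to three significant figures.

Time to reach x = 73.8 m: t = x/vₓ = 73.8/54.70 = 1.349 s.
Vertical velocity there: v_y = v_y0 − g t = 13.20 − 11.1 × 1.349 = −1.776 m/s.
Speed: √(vₓ² + v_y²) = √(54.70² + 1.776²) = 54.73 m/s.

54.7 m/s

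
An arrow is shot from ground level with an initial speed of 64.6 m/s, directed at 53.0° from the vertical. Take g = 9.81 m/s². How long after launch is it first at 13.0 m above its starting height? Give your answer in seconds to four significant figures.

0.3498 s

vₓ = 64.60 sin 53.0° = 51.59 m/s; v_y0 = 64.60 cos 53.0° = 38.88 m/s.
Set y = v_y0 t − ½ g t² = 13.0: 4.905 t² − 38.88 t + 13.0 = 0.
Quadratic formula: t = (38.88 ± √1256.4) / 9.81 = (38.88 ± 35.45) / 9.81 → t = 0.3498 s or 7.576 s.
The first (ascending) time is 0.3498 s.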